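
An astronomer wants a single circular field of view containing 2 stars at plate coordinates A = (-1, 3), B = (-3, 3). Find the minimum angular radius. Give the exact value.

1

The smallest circle enclosing two points has them as diameter endpoints.
Centre = midpoint = (-2, 3); r² = |AB|²/4 = 4/4 = 1.
r = √1 = 1.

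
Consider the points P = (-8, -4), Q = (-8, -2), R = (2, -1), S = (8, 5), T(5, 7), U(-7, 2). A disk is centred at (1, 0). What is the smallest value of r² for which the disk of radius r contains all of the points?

97

The required radius is the distance from (1, 0) to the farthest point.
Squared distances: 97, 85, 2, 74, 65, 68.
Maximum is 97, attained at P.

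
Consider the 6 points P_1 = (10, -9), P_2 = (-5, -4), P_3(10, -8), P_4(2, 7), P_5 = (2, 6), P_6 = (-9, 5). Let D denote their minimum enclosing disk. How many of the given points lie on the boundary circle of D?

2

The farthest pair is P_1–P_6 with squared distance 557. The circle on this segment as diameter has centre (0.5, -2) and r² = 557/4 = 139.25.
Check P_2: distance² to centre = 34.25 ≤ 139.25, so it lies inside.
All remaining points lie in this disk, and no smaller disk contains both endpoints, so this is the minimum enclosing circle.
The points at distance exactly r from the centre are P_1, P_6 — 2 points.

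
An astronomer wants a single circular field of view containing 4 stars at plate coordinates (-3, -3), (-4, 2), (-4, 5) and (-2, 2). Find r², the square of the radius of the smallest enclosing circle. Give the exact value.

By Welzl's lemma the MEC is supported by two points (diametrically opposite) or three points (on a circumcircle).
The farthest pair is (-3, -3)–(-4, 5) with squared distance 65. The circle on this segment as diameter has centre (-3.5, 1) and r² = 65/4 = 16.25.
Check (-4, 2): distance² to centre = 1.25 ≤ 16.25, so it lies inside.
All remaining points lie in this disk, and no smaller disk contains both endpoints, so this is the minimum enclosing circle.

16.25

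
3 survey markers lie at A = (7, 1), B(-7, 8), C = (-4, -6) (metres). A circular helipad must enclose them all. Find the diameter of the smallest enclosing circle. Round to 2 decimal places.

16.70

Side lengths²: AB² = 245, AC² = 170, BC² = 205.
Since AB² = 245 < 205 + 170 = 375, the triangle is acute, so the smallest enclosing circle is the circumcircle.
Circumcentre = (-1.3, 1.9), r² = 69.7.
Diameter = 2r = 2√(69.7) ≈ 16.70.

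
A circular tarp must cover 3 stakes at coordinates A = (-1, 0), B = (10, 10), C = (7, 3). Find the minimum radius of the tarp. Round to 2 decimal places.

7.43

Side lengths²: AB² = 221, AC² = 73, BC² = 58.
Since AB² = 221 ≥ 73 + 58 = 131, the angle opposite AB is not acute, so the smallest enclosing circle has AB as diameter.
Centre = midpoint of AB = (4.5, 5), r² = 221/4 = 55.25.
r = √(55.25) ≈ 7.43.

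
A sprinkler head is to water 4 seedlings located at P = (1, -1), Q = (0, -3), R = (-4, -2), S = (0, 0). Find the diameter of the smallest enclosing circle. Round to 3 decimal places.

5.099

By Welzl's lemma the MEC is supported by two points (diametrically opposite) or three points (on a circumcircle).
The farthest pair is P–R with squared distance 26. The circle on this segment as diameter has centre (-1.5, -1.5) and r² = 26/4 = 6.5.
Check Q: distance² to centre = 4.5 ≤ 6.5, so it lies inside.
All remaining points lie in this disk, and no smaller disk contains both endpoints, so this is the minimum enclosing circle.
Diameter = 2r = 2√(6.5) ≈ 5.099.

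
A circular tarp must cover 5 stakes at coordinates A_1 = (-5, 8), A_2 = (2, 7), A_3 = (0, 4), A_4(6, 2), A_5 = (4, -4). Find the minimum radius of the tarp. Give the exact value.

The farthest pair is A_1–A_5 with squared distance 225. The circle on this segment as diameter has centre (-0.5, 2) and r² = 225/4 = 56.25.
Check A_2: distance² to centre = 31.25 ≤ 56.25, so it lies inside.
All remaining points lie in this disk, and no smaller disk contains both endpoints, so this is the minimum enclosing circle.
r = √(56.25) = 7.5.

7.5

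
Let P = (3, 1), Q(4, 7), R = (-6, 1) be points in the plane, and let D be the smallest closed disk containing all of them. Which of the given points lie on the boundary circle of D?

Side lengths²: PQ² = 37, PR² = 81, QR² = 136.
Since QR² = 136 ≥ 81 + 37 = 118, the angle opposite QR is not acute, so the smallest enclosing circle has QR as diameter.
Centre = midpoint of QR = (-1, 4), r² = 136/4 = 34.
The points at distance exactly r from the centre are Q, R — 2 points.

Q, R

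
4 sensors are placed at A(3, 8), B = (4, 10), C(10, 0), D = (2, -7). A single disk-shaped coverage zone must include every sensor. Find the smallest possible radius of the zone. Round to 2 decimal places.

8.56

The minimum enclosing circle of a finite set is fixed by two of the points (as a diameter) or three (as a circumcircle).
The farthest pair is B–D with squared distance 293. The circle on this segment as diameter has centre (3, 1.5) and r² = 293/4 = 73.25.
Check A: distance² to centre = 42.25 ≤ 73.25, so it lies inside.
All remaining points lie in this disk, and no smaller disk contains both endpoints, so this is the minimum enclosing circle.
r = √(73.25) ≈ 8.56.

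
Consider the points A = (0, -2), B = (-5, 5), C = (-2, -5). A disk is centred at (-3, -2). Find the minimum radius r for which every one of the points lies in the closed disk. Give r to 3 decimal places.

7.280

The required radius is the distance from (-3, -2) to the farthest point.
Squared distances: 9, 53, 10.
Maximum is 53, attained at B.
r = √53 ≈ 7.280.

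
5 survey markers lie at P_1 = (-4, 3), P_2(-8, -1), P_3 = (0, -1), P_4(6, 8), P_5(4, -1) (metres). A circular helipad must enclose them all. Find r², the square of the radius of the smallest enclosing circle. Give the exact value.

69.25

A smallest enclosing disk is always determined by at most three of the input points on its boundary.
The farthest pair is P_2–P_4 with squared distance 277. The circle on this segment as diameter has centre (-1, 3.5) and r² = 277/4 = 69.25.
Check P_1: distance² to centre = 9.25 ≤ 69.25, so it lies inside.
All remaining points lie in this disk, and no smaller disk contains both endpoints, so this is the minimum enclosing circle.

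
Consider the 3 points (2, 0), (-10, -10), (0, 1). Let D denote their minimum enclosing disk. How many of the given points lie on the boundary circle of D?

Call the three points A, B, C in the order given.
Side lengths²: AB² = 244, AC² = 5, BC² = 221.
Since AB² = 244 ≥ 221 + 5 = 226, the angle opposite AB is not acute, so the smallest enclosing circle has AB as diameter.
Centre = midpoint of AB = (-4, -5), r² = 244/4 = 61.
The points at distance exactly r from the centre are (2, 0), (-10, -10) — 2 points.

2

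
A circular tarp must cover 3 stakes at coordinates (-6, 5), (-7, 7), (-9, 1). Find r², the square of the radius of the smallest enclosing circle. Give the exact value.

10

Call the three points A, B, C in the order given.
Side lengths²: AB² = 5, AC² = 25, BC² = 40.
Since BC² = 40 ≥ 25 + 5 = 30, the angle opposite BC is not acute, so the smallest enclosing circle has BC as diameter.
Centre = midpoint of BC = (-8, 4), r² = 40/4 = 10.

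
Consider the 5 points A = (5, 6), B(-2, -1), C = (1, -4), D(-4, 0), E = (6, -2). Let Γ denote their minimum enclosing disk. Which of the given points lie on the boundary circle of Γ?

A, D, E

By Welzl's lemma the MEC is supported by two points (diametrically opposite) or three points (on a circumcircle).
The minimum enclosing circle is determined by three boundary points: A, D, E.
Their circumcentre is (1.5, 1.5) with r² = 32.5.
The farthest remaining point C is at distance² 30.5 ≤ 32.5.
The points at distance exactly r from the centre are A, D, E — 3 points.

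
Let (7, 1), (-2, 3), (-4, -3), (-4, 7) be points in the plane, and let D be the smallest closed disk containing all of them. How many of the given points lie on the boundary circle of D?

The minimum enclosing circle of a finite set is fixed by two of the points (as a diameter) or three (as a circumcircle).
The minimum enclosing circle is determined by three boundary points: (7, 1), (-4, -3), (-4, 7).
Their circumcentre is (9/22, 2) with r² = 21509/484.
The farthest remaining point (-2, 3) is at distance² 3293/484 ≤ 21509/484.
The points at distance exactly r from the centre are (7, 1), (-4, -3), (-4, 7) — 3 points.

3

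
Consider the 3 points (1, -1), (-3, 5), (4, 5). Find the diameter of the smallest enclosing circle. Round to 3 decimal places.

Call the three points A, B, C in the order given.
Side lengths²: AB² = 52, AC² = 45, BC² = 49.
Since AB² = 52 < 49 + 45 = 94, the triangle is acute, so the smallest enclosing circle is the circumcircle.
Circumcentre = (0.5, 3), r² = 16.25.
Diameter = 2r = 2√(16.25) ≈ 8.062.

8.062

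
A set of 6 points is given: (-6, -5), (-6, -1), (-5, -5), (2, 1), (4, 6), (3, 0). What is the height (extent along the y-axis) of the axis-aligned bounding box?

max y = 6, min y = -5, so height = 11.

11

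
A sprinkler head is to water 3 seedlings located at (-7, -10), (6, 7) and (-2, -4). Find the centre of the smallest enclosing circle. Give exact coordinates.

Call the three points A, B, C in the order given.
Side lengths²: AB² = 458, AC² = 61, BC² = 185.
Since AB² = 458 ≥ 185 + 61 = 246, the angle opposite AB is not acute, so the smallest enclosing circle has AB as diameter.
Centre = midpoint of AB = (-0.5, -1.5), r² = 458/4 = 114.5.
Centre = (-0.5, -1.5).

(-0.5, -1.5)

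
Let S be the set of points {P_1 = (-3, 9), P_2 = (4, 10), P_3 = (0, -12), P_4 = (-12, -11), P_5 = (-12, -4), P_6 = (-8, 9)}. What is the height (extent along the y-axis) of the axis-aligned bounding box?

22

max y = 10, min y = -12, so height = 22.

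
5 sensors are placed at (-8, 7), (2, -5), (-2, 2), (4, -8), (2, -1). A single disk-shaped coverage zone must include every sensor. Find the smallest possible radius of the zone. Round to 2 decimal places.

By Welzl's lemma the MEC is supported by two points (diametrically opposite) or three points (on a circumcircle).
The farthest pair is (-8, 7)–(4, -8) with squared distance 369. The circle on this segment as diameter has centre (-2, -0.5) and r² = 369/4 = 92.25.
Check (2, -5): distance² to centre = 36.25 ≤ 92.25, so it lies inside.
All remaining points lie in this disk, and no smaller disk contains both endpoints, so this is the minimum enclosing circle.
r = √(92.25) ≈ 9.60.

9.60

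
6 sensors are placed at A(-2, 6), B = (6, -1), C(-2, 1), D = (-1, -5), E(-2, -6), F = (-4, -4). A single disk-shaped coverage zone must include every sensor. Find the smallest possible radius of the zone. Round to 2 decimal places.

6.27

The minimum enclosing circle is determined by three boundary points: A, B, E.
Their circumcentre is (-0.1875, 0) with r² = 39.28515625.
The farthest remaining point F is at distance² 30.53515625 ≤ 39.28515625.
r = √(39.28515625) ≈ 6.27.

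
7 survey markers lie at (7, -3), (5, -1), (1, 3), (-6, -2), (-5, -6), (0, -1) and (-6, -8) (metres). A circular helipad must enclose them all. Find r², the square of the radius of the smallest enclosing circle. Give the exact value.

A smallest enclosing disk is always determined by at most three of the input points on its boundary.
The minimum enclosing circle is determined by three boundary points: (7, -3), (1, 3), (-6, -8).
Their circumcentre is (-1/18, -73/18) with r² = 8245/162.
The farthest remaining point (-6, -2) is at distance² 6409/162 ≤ 8245/162.

8245/162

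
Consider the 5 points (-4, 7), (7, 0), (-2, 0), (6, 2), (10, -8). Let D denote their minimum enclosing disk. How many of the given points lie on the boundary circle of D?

By Welzl's lemma the MEC is supported by two points (diametrically opposite) or three points (on a circumcircle).
The farthest pair is (-4, 7)–(10, -8) with squared distance 421. The circle on this segment as diameter has centre (3, -0.5) and r² = 421/4 = 105.25.
Check (7, 0): distance² to centre = 16.25 ≤ 105.25, so it lies inside.
All remaining points lie in this disk, and no smaller disk contains both endpoints, so this is the minimum enclosing circle.
The points at distance exactly r from the centre are (-4, 7), (10, -8) — 2 points.

2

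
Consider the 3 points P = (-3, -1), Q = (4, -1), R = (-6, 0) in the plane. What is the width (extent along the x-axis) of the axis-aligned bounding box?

max x = 4, min x = -6, so width = 10.

10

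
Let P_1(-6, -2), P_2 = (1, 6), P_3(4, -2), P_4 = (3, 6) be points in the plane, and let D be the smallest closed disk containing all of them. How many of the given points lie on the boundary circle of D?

3

The minimum enclosing circle of a finite set is fixed by two of the points (as a diameter) or three (as a circumcircle).
The minimum enclosing circle is determined by three boundary points: P_1, P_3, P_4.
Their circumcentre is (-1, 1.4375) with r² = 36.81640625.
The farthest remaining point P_2 is at distance² 24.81640625 ≤ 36.81640625.
The points at distance exactly r from the centre are P_1, P_3, P_4 — 3 points.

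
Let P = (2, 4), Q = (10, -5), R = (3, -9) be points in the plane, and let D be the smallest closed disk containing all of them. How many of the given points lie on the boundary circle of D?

3

Side lengths²: PQ² = 145, PR² = 170, QR² = 65.
Since PR² = 170 < 145 + 65 = 210, the triangle is acute, so the smallest enclosing circle is the circumcircle.
Circumcentre = (147/38, -91/38), r² = 32045/722.
The points at distance exactly r from the centre are P, Q, R — 3 points.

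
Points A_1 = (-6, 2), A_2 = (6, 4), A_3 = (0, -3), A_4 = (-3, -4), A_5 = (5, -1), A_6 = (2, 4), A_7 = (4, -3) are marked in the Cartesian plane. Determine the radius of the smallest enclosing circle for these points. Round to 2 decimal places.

6.30

The minimum enclosing circle is determined by three boundary points: A_1, A_2, A_4.
Their circumcentre is (7/26, 18/13) with r² = 26825/676.
The farthest remaining point A_7 is at distance² 22405/676 ≤ 26825/676.
r = √(26825/676) ≈ 6.30.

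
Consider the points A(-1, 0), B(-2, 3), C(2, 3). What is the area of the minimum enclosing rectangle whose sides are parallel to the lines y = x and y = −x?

12

In coordinates u = x + y, v = x − y the rectangle is axis-aligned; the map (x,y)→(u,v) scales areas by 2.
u-values: -1, 1, 5; range = 5 − (-1) = 6.
v-values: -1, -5, -1; range = -1 − (-5) = 4.
Area = (6 × 4) / 2 = 12.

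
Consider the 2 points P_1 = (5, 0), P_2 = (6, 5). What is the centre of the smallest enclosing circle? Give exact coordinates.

(5.5, 2.5)

The smallest circle enclosing two points has them as diameter endpoints.
Centre = midpoint = (5.5, 2.5); r² = |P_1P_2|²/4 = 26/4 = 6.5.
Centre = (5.5, 2.5).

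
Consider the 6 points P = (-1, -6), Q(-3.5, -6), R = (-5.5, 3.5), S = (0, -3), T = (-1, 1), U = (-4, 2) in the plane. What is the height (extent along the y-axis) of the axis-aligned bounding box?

9.5

max y = 3.5, min y = -6, so height = 9.5.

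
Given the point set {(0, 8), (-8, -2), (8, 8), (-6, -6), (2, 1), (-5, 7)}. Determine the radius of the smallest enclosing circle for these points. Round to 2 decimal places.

9.90

The minimum enclosing circle of a finite set is fixed by two of the points (as a diameter) or three (as a circumcircle).
The farthest pair is (8, 8)–(-6, -6) with squared distance 392. The circle on this segment as diameter has centre (1, 1) and r² = 392/4 = 98.
Check (0, 8): distance² to centre = 50 ≤ 98, so it lies inside.
All remaining points lie in this disk, and no smaller disk contains both endpoints, so this is the minimum enclosing circle.
r = √98 ≈ 9.90.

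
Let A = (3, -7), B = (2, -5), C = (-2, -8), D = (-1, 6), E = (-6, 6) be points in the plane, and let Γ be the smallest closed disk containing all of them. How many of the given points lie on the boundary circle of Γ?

A smallest enclosing disk is always determined by at most three of the input points on its boundary.
The farthest pair is A–E with squared distance 250. The circle on this segment as diameter has centre (-1.5, -0.5) and r² = 250/4 = 62.5.
Check B: distance² to centre = 32.5 ≤ 62.5, so it lies inside.
All remaining points lie in this disk, and no smaller disk contains both endpoints, so this is the minimum enclosing circle.
The points at distance exactly r from the centre are A, E — 2 points.

2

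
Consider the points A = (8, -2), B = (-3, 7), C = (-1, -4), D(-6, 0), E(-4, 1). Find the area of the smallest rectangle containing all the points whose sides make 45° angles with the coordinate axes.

In coordinates u = x + y, v = x − y the rectangle is axis-aligned; the map (x,y)→(u,v) scales areas by 2.
u-values: 6, 4, -5, -6, -3; range = 6 − (-6) = 12.
v-values: 10, -10, 3, -6, -5; range = 10 − (-10) = 20.
Area = (12 × 20) / 2 = 120.

120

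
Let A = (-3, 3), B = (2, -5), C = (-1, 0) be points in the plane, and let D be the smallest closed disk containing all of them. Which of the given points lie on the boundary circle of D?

A, B

Side lengths²: AB² = 89, AC² = 13, BC² = 34.
Since AB² = 89 ≥ 34 + 13 = 47, the angle opposite AB is not acute, so the smallest enclosing circle has AB as diameter.
Centre = midpoint of AB = (-0.5, -1), r² = 89/4 = 22.25.
The points at distance exactly r from the centre are A, B — 2 points.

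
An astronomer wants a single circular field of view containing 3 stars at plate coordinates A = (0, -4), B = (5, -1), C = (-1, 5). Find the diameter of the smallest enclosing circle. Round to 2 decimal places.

9.33

Side lengths²: AB² = 34, AC² = 82, BC² = 72.
Since AC² = 82 < 72 + 34 = 106, the triangle is acute, so the smallest enclosing circle is the circumcircle.
Circumcentre = (0.625, 0.625), r² = 21.78125.
Diameter = 2r = 2√(21.78125) ≈ 9.33.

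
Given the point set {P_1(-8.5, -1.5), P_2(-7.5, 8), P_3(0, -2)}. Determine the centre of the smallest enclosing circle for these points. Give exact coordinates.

(-207/52, 147/52)

Side lengths²: P_1P_2² = 91.25, P_1P_3² = 72.5, P_2P_3² = 156.25.
Since P_2P_3² = 156.25 < 91.25 + 72.5 = 163.75, the triangle is acute, so the smallest enclosing circle is the circumcircle.
Circumcentre = (-207/52, 147/52), r² = 52925/1352.
Centre = (-207/52, 147/52).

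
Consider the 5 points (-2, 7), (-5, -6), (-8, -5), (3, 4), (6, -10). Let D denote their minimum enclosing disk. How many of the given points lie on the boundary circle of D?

A smallest enclosing disk is always determined by at most three of the input points on its boundary.
The minimum enclosing circle is determined by three boundary points: (-2, 7), (-8, -5), (6, -10).
Their circumcentre is (32/33, -131/66) with r² = 390065/4356.
The farthest remaining point (-5, -6) is at distance² 225461/4356 ≤ 390065/4356.
The points at distance exactly r from the centre are (-2, 7), (-8, -5), (6, -10) — 3 points.

3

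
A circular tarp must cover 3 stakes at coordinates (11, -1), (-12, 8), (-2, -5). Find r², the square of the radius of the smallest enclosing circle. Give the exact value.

Call the three points A, B, C in the order given.
Side lengths²: AB² = 610, AC² = 185, BC² = 269.
Since AB² = 610 ≥ 269 + 185 = 454, the angle opposite AB is not acute, so the smallest enclosing circle has AB as diameter.
Centre = midpoint of AB = (-0.5, 3.5), r² = 610/4 = 152.5.

152.5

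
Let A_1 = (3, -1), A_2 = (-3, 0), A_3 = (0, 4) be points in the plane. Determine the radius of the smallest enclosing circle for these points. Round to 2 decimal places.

3.28

Side lengths²: A_1A_2² = 37, A_1A_3² = 34, A_2A_3² = 25.
Since A_1A_2² = 37 < 34 + 25 = 59, the triangle is acute, so the smallest enclosing circle is the circumcircle.
Circumcentre = (11/54, 13/18), r² = 15725/1458.
r = √(15725/1458) ≈ 3.28.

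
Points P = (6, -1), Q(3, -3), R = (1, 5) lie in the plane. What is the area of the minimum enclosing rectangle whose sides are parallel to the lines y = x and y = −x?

In coordinates u = x + y, v = x − y the rectangle is axis-aligned; the map (x,y)→(u,v) scales areas by 2.
u-values: 5, 0, 6; range = 6 − 0 = 6.
v-values: 7, 6, -4; range = 7 − (-4) = 11.
Area = (6 × 11) / 2 = 33.

33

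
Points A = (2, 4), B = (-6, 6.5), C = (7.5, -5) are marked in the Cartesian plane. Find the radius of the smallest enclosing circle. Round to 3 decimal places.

Side lengths²: AB² = 70.25, AC² = 111.25, BC² = 314.5.
Since BC² = 314.5 ≥ 111.25 + 70.25 = 181.5, the angle opposite BC is not acute, so the smallest enclosing circle has BC as diameter.
Centre = midpoint of BC = (0.75, 0.75), r² = 314.5/4 = 78.625.
r = √(78.625) ≈ 8.867.

8.867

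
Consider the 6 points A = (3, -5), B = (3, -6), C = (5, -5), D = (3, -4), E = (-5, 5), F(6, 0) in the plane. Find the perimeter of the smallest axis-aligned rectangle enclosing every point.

Width = max x − min x = 6 − (-5) = 11.
Height = max y − min y = 5 − (-6) = 11.
Perimeter = 2(11 + 11) = 44.

44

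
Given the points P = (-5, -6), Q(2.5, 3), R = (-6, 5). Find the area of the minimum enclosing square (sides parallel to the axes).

121

The bounding box has width 8.5 and height 11.
An axis-aligned square enclosing the set must have side ≥ max(width, height).
So the minimum side is max(8.5, 11) = 11.
Area = 11² = 121.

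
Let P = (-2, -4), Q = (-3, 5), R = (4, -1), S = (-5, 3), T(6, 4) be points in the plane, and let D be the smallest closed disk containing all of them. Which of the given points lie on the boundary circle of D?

A smallest enclosing disk is always determined by at most three of the input points on its boundary.
The minimum enclosing circle is determined by three boundary points: P, S, T.
Their circumcentre is (0.7, 1.3) with r² = 35.38.
The farthest remaining point Q is at distance² 27.38 ≤ 35.38.
The points at distance exactly r from the centre are P, S, T — 3 points.

P, S, T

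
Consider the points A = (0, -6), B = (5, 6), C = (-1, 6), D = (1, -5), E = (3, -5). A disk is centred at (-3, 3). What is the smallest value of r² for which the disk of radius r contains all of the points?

The required radius is the distance from (-3, 3) to the farthest point.
Squared distances: 90, 73, 13, 80, 100.
Maximum is 100, attained at E.

100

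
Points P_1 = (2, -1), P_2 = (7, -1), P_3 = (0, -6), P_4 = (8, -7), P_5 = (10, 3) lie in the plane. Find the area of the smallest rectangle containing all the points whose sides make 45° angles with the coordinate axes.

114

In coordinates u = x + y, v = x − y the rectangle is axis-aligned; the map (x,y)→(u,v) scales areas by 2.
u-values: 1, 6, -6, 1, 13; range = 13 − (-6) = 19.
v-values: 3, 8, 6, 15, 7; range = 15 − 3 = 12.
Area = (19 × 12) / 2 = 114.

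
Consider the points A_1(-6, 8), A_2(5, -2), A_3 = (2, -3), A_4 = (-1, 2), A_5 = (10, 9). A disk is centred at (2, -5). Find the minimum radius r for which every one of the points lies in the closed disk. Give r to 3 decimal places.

The required radius is the distance from (2, -5) to the farthest point.
Squared distances: 233, 18, 4, 58, 260.
Maximum is 260, attained at A_5.
r = √260 ≈ 16.125.

16.125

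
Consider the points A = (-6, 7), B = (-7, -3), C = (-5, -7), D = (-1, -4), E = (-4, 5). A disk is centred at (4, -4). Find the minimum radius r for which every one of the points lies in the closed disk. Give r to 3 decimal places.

14.866

The required radius is the distance from (4, -4) to the farthest point.
Squared distances: 221, 122, 90, 25, 145.
Maximum is 221, attained at A.
r = √221 ≈ 14.866.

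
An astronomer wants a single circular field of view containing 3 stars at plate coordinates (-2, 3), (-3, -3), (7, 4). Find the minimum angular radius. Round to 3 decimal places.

Call the three points A, B, C in the order given.
Side lengths²: AB² = 37, AC² = 82, BC² = 149.
Since BC² = 149 ≥ 82 + 37 = 119, the angle opposite BC is not acute, so the smallest enclosing circle has BC as diameter.
Centre = midpoint of BC = (2, 0.5), r² = 149/4 = 37.25.
r = √(37.25) ≈ 6.103.

6.103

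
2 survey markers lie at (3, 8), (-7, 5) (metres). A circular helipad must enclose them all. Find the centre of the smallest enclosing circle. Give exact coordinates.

(-2, 6.5)

The smallest circle enclosing two points has them as diameter endpoints.
Centre = midpoint = (-2, 6.5); r² = |(3, 8)−(-7, 5)|²/4 = 109/4 = 27.25.
Centre = (-2, 6.5).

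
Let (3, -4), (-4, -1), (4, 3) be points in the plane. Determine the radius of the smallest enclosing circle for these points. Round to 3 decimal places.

Call the three points A, B, C in the order given.
Side lengths²: AB² = 58, AC² = 50, BC² = 80.
Since BC² = 80 < 58 + 50 = 108, the triangle is acute, so the smallest enclosing circle is the circumcircle.
Circumcentre = (7/13, -1/13), r² = 3625/169.
r = √(3625/169) ≈ 4.631.

4.631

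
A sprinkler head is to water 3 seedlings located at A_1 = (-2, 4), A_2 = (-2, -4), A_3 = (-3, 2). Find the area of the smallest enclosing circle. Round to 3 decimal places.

Side lengths²: A_1A_2² = 64, A_1A_3² = 5, A_2A_3² = 37.
Since A_1A_2² = 64 ≥ 37 + 5 = 42, the angle opposite A_1A_2 is not acute, so the smallest enclosing circle has A_1A_2 as diameter.
Centre = midpoint of A_1A_2 = (-2, 0), r² = 64/4 = 16.
Area = π·r² = π·16 ≈ 50.265.

50.265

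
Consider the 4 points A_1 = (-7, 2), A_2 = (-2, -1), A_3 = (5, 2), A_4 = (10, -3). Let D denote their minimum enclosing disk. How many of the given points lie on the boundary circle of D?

2

A smallest enclosing disk is always determined by at most three of the input points on its boundary.
The farthest pair is A_1–A_4 with squared distance 314. The circle on this segment as diameter has centre (1.5, -0.5) and r² = 314/4 = 78.5.
Check A_2: distance² to centre = 12.5 ≤ 78.5, so it lies inside.
All remaining points lie in this disk, and no smaller disk contains both endpoints, so this is the minimum enclosing circle.
The points at distance exactly r from the centre are A_1, A_4 — 2 points.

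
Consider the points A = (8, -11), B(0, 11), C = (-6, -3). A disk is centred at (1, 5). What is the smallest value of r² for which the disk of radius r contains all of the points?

305

The required radius is the distance from (1, 5) to the farthest point.
Squared distances: 305, 37, 113.
Maximum is 305, attained at A.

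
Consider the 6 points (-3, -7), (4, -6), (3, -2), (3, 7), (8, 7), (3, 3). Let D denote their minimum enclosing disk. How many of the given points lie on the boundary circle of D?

By Welzl's lemma the MEC is supported by two points (diametrically opposite) or three points (on a circumcircle).
The farthest pair is (-3, -7)–(8, 7) with squared distance 317. The circle on this segment as diameter has centre (2.5, 0) and r² = 317/4 = 79.25.
Check (4, -6): distance² to centre = 38.25 ≤ 79.25, so it lies inside.
All remaining points lie in this disk, and no smaller disk contains both endpoints, so this is the minimum enclosing circle.
The points at distance exactly r from the centre are (-3, -7), (8, 7) — 2 points.

2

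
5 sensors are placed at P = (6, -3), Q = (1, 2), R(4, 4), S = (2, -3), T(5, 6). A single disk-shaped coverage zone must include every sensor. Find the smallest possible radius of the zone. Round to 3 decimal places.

4.773

By Welzl's lemma the MEC is supported by two points (diametrically opposite) or three points (on a circumcircle).
The minimum enclosing circle is determined by three boundary points: P, S, T.
Their circumcentre is (4, 4/3) with r² = 205/9.
The farthest remaining point Q is at distance² 85/9 ≤ 205/9.
r = √(205/9) ≈ 4.773.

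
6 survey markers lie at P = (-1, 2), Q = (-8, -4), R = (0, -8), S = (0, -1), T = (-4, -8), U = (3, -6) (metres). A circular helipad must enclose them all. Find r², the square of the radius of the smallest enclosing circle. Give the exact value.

The minimum enclosing circle is determined by three boundary points: P, Q, U.
Their circumcentre is (-2.25, -3.625) with r² = 33.203125.
The farthest remaining point R is at distance² 24.203125 ≤ 33.203125.

33.203125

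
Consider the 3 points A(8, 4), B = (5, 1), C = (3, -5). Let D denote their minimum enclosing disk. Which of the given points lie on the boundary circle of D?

A, C

Side lengths²: AB² = 18, AC² = 106, BC² = 40.
Since AC² = 106 ≥ 40 + 18 = 58, the angle opposite AC is not acute, so the smallest enclosing circle has AC as diameter.
Centre = midpoint of AC = (5.5, -0.5), r² = 106/4 = 26.5.
The points at distance exactly r from the centre are A, C — 2 points.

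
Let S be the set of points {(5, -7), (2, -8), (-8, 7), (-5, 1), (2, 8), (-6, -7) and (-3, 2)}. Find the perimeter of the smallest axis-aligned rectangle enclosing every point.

58

Width = max x − min x = 5 − (-8) = 13.
Height = max y − min y = 8 − (-8) = 16.
Perimeter = 2(13 + 16) = 58.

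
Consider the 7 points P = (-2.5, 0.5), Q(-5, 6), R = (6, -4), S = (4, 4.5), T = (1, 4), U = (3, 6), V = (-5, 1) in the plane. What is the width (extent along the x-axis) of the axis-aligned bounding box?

11

max x = 6, min x = -5, so width = 11.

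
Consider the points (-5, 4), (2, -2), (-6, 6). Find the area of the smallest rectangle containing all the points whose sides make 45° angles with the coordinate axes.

In coordinates u = x + y, v = x − y the rectangle is axis-aligned; the map (x,y)→(u,v) scales areas by 2.
u-values: -1, 0, 0; range = 0 − (-1) = 1.
v-values: -9, 4, -12; range = 4 − (-12) = 16.
Area = (1 × 16) / 2 = 8.

8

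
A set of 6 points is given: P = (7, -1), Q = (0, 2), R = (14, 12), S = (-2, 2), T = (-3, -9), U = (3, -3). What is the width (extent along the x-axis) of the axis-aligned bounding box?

max x = 14, min x = -3, so width = 17.

17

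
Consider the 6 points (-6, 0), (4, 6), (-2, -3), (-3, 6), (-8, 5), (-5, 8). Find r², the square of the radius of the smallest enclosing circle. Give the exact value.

47125/1156

The minimum enclosing circle of a finite set is fixed by two of the points (as a diameter) or three (as a circumcircle).
The minimum enclosing circle is determined by three boundary points: (4, 6), (-2, -3), (-8, 5).
Their circumcentre is (-31/17, 115/34) with r² = 47125/1156.
The farthest remaining point (-5, 8) is at distance² 36313/1156 ≤ 47125/1156.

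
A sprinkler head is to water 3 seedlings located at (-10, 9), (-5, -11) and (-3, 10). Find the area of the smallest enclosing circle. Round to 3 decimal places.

Call the three points A, B, C in the order given.
Side lengths²: AB² = 425, AC² = 50, BC² = 445.
Since BC² = 445 < 425 + 50 = 475, the triangle is acute, so the smallest enclosing circle is the circumcircle.
Circumcentre = (-295/58, -23/58), r² = 189125/1682.
Area = π·r² = π·189125/1682 ≈ 353.242.

353.242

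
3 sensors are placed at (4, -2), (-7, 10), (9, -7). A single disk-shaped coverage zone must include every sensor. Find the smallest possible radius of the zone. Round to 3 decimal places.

Call the three points A, B, C in the order given.
Side lengths²: AB² = 265, AC² = 50, BC² = 545.
Since BC² = 545 ≥ 265 + 50 = 315, the angle opposite BC is not acute, so the smallest enclosing circle has BC as diameter.
Centre = midpoint of BC = (1, 1.5), r² = 545/4 = 136.25.
r = √(136.25) ≈ 11.673.

11.673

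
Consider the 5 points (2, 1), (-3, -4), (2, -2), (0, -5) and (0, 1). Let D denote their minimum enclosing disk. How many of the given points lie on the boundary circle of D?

A smallest enclosing disk is always determined by at most three of the input points on its boundary.
The farthest pair is (2, 1)–(-3, -4) with squared distance 50. The circle on this segment as diameter has centre (-0.5, -1.5) and r² = 50/4 = 12.5.
Check (2, -2): distance² to centre = 6.5 ≤ 12.5, so it lies inside.
All remaining points lie in this disk, and no smaller disk contains both endpoints, so this is the minimum enclosing circle.
The points at distance exactly r from the centre are (2, 1), (-3, -4), (0, -5) — 3 points.

3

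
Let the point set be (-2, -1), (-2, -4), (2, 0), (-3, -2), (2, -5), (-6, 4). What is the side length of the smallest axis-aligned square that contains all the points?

The bounding box has width 8 and height 9.
An axis-aligned square enclosing the set must have side ≥ max(width, height).
So the minimum side is max(8, 9) = 9.

9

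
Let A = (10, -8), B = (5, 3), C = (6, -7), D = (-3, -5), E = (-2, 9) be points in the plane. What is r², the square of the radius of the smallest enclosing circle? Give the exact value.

108.25

By Welzl's lemma the MEC is supported by two points (diametrically opposite) or three points (on a circumcircle).
The farthest pair is A–E with squared distance 433. The circle on this segment as diameter has centre (4, 0.5) and r² = 433/4 = 108.25.
Check B: distance² to centre = 7.25 ≤ 108.25, so it lies inside.
All remaining points lie in this disk, and no smaller disk contains both endpoints, so this is the minimum enclosing circle.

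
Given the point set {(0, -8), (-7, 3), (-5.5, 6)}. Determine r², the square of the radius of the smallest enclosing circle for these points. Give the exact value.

Call the three points A, B, C in the order given.
Side lengths²: AB² = 170, AC² = 226.25, BC² = 11.25.
Since AC² = 226.25 ≥ 170 + 11.25 = 181.25, the angle opposite AC is not acute, so the smallest enclosing circle has AC as diameter.
Centre = midpoint of AC = (-2.75, -1), r² = 226.25/4 = 56.5625.

56.5625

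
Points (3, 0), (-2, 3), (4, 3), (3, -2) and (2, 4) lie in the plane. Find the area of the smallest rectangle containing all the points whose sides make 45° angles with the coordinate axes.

30

In coordinates u = x + y, v = x − y the rectangle is axis-aligned; the map (x,y)→(u,v) scales areas by 2.
u-values: 3, 1, 7, 1, 6; range = 7 − 1 = 6.
v-values: 3, -5, 1, 5, -2; range = 5 − (-5) = 10.
Area = (6 × 10) / 2 = 30.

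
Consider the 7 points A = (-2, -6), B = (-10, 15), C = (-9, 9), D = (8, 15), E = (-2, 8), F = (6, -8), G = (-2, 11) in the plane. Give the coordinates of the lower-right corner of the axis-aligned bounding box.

x-range [-10, 8], y-range [-8, 15].
The lower-right corner is (8, -8).

(8, -8)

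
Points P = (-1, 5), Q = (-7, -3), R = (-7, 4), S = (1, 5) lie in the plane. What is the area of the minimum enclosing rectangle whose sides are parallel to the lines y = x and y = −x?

In coordinates u = x + y, v = x − y the rectangle is axis-aligned; the map (x,y)→(u,v) scales areas by 2.
u-values: 4, -10, -3, 6; range = 6 − (-10) = 16.
v-values: -6, -4, -11, -4; range = -4 − (-11) = 7.
Area = (16 × 7) / 2 = 56.

56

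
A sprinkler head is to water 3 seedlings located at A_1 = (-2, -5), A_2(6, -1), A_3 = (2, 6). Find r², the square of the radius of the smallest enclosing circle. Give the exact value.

44525/1296

Side lengths²: A_1A_2² = 80, A_1A_3² = 137, A_2A_3² = 65.
Since A_1A_3² = 137 < 80 + 65 = 145, the triangle is acute, so the smallest enclosing circle is the circumcircle.
Circumcentre = (11/36, 7/18), r² = 44525/1296.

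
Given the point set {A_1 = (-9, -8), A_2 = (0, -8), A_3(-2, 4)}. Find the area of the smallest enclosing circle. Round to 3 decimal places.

Side lengths²: A_1A_2² = 81, A_1A_3² = 193, A_2A_3² = 148.
Since A_1A_3² = 193 < 148 + 81 = 229, the triangle is acute, so the smallest enclosing circle is the circumcircle.
Circumcentre = (-4.5, -31/12), r² = 7141/144.
Area = π·r² = π·7141/144 ≈ 155.792.

155.792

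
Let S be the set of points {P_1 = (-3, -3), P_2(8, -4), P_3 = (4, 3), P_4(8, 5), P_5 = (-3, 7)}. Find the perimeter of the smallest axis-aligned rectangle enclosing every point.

44

Width = max x − min x = 8 − (-3) = 11.
Height = max y − min y = 7 − (-4) = 11.
Perimeter = 2(11 + 11) = 44.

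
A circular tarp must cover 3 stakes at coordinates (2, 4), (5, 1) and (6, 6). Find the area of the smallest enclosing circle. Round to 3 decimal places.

Call the three points A, B, C in the order given.
Side lengths²: AB² = 18, AC² = 20, BC² = 26.
Since BC² = 26 < 20 + 18 = 38, the triangle is acute, so the smallest enclosing circle is the circumcircle.
Circumcentre = (14/3, 11/3), r² = 65/9.
Area = π·r² = π·65/9 ≈ 22.689.

22.689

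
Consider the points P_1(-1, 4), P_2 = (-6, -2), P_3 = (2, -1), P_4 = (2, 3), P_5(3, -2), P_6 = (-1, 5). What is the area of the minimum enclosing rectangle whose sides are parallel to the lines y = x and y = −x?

71.5

In coordinates u = x + y, v = x − y the rectangle is axis-aligned; the map (x,y)→(u,v) scales areas by 2.
u-values: 3, -8, 1, 5, 1, 4; range = 5 − (-8) = 13.
v-values: -5, -4, 3, -1, 5, -6; range = 5 − (-6) = 11.
Area = (13 × 11) / 2 = 71.5.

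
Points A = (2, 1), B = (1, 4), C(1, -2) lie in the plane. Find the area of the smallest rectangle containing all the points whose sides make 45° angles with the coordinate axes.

In coordinates u = x + y, v = x − y the rectangle is axis-aligned; the map (x,y)→(u,v) scales areas by 2.
u-values: 3, 5, -1; range = 5 − (-1) = 6.
v-values: 1, -3, 3; range = 3 − (-3) = 6.
Area = (6 × 6) / 2 = 18.

18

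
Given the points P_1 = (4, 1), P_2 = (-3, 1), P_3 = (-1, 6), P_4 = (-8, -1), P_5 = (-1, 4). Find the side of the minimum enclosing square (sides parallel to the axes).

12

The bounding box has width 12 and height 7.
An axis-aligned square enclosing the set must have side ≥ max(width, height).
So the minimum side is max(12, 7) = 12.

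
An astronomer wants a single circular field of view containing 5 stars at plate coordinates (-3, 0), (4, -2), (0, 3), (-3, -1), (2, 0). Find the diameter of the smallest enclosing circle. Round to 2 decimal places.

7.32

The minimum enclosing circle of a finite set is fixed by two of the points (as a diameter) or three (as a circumcircle).
The minimum enclosing circle is determined by three boundary points: (-3, 0), (4, -2), (0, 3).
Their circumcentre is (11/18, -11/18) with r² = 2173/162.
The farthest remaining point (-3, -1) is at distance² 2137/162 ≤ 2173/162.
Diameter = 2r = 2√(2173/162) ≈ 7.32.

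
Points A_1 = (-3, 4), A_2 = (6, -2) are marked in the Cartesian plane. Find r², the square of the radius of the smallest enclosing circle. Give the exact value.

29.25

The smallest circle enclosing two points has them as diameter endpoints.
Centre = midpoint = (1.5, 1); r² = |A_1A_2|²/4 = 117/4 = 29.25.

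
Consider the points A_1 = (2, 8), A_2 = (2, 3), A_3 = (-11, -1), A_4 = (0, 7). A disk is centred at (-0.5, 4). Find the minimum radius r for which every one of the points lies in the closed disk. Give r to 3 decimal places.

The required radius is the distance from (-0.5, 4) to the farthest point.
Squared distances: 22.25, 7.25, 135.25, 9.25.
Maximum is 135.25, attained at A_3.
r = √(135.25) ≈ 11.630.

11.630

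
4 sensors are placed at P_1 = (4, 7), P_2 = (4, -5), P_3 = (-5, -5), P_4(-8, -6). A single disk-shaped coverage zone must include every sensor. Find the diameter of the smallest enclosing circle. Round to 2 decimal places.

17.69

The farthest pair is P_1–P_4 with squared distance 313. The circle on this segment as diameter has centre (-2, 0.5) and r² = 313/4 = 78.25.
Check P_2: distance² to centre = 66.25 ≤ 78.25, so it lies inside.
All remaining points lie in this disk, and no smaller disk contains both endpoints, so this is the minimum enclosing circle.
Diameter = 2r = 2√(78.25) ≈ 17.69.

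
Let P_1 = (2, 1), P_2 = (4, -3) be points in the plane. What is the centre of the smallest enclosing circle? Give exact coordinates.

The smallest circle enclosing two points has them as diameter endpoints.
Centre = midpoint = (3, -1); r² = |P_1P_2|²/4 = 20/4 = 5.
Centre = (3, -1).

(3, -1)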